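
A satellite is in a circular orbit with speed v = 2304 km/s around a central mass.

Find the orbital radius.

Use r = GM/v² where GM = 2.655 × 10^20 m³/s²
v = 2304 km/s = 2.304 × 10^6 m/s
GM = 2.655 × 10^20 m³/s²
v² = 5.30842 × 10^12 m²/s²
r = GM/v² = (2.655 × 10^20) / (5.30842 × 10^12) = 5.00149 × 10^7 m ≈ 50.01 Mm

Final answer: 50.01 Mm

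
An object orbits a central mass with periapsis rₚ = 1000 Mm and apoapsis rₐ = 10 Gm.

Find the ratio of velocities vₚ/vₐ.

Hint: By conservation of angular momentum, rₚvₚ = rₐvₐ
rₚ = 1000 Mm = 1 × 10^9 m
rₐ = 10 Gm = 1 × 10^10 m
rₚvₚ = rₐvₐ  ⇒  vₚ/vₐ = rₐ/rₚ
vₚ/vₐ = (1 × 10^10) / (1 × 10^9) = 10

Final answer: vₚ/vₐ = 10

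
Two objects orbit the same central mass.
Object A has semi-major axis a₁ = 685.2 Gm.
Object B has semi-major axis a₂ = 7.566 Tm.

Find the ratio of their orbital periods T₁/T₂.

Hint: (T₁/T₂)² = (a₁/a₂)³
a₁ = 685.2 Gm = 6.852 × 10^11 m
a₂ = 7.566 Tm = 7.566 × 10^12 m
a₁/a₂ = 0.090563
T₁/T₂ = (a₁/a₂)^(3/2) = (0.090563)^1.5 = 0.0272538

Final answer: T₁/T₂ = 0.02725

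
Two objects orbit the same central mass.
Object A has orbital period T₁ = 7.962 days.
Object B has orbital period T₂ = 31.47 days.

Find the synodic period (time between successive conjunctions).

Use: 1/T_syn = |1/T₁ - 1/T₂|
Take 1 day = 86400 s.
T₁ = 7.962 days = 687917 s
T₂ = 31.47 days = 2.71901 × 10^6 s
1/T₁ = 1.45366 × 10^-6 s⁻¹
1/T₂ = 3.67781 × 10^-7 s⁻¹
|1/T₁ − 1/T₂| = 1.08588 × 10^-6 s⁻¹
T_syn = 1 / |1/T₁ − 1/T₂| = 920910 s ≈ 10.66 days

Final answer: T_syn = 10.66 days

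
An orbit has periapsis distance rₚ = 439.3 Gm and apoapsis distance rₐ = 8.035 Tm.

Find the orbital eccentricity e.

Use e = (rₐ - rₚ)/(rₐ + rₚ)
rₚ = 439.3 Gm = 4.393 × 10^11 m
rₐ = 8.035 Tm = 8.035 × 10^12 m
rₐ − rₚ = 7.5957 × 10^12 m
rₐ + rₚ = 8.4743 × 10^12 m
e = (rₐ − rₚ)/(rₐ + rₚ) = 0.896322

Final answer: e = 0.8963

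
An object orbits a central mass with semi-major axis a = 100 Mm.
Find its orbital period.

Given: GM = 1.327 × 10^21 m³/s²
a = 100 Mm = 1 × 10^8 m
GM = 1.327 × 10^21 m³/s²
a³ = 1 × 10^24 m³
T = 2π √(a³/GM) = 2π √((1 × 10^24) / (1.327 × 10^21)) = 2π × 27.4514 s
T = 172.482 s ≈ 2.875 minutes

Final answer: 2.875 minutes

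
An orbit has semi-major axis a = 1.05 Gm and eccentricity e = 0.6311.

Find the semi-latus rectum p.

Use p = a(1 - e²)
a = 1.05 Gm = 1.05 × 10^9 m
e = 0.6311,  e² = 0.398287,  1 − e² = 0.601713
p = a(1 − e²) = 1.05 × 10^9 m × 0.601713 = 6.31798 × 10^8 m ≈ 631.8 Mm

Final answer: p = 631.8 Mm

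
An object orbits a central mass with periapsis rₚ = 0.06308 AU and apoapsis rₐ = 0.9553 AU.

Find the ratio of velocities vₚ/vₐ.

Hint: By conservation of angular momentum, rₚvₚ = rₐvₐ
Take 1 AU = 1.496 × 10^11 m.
rₚ = 0.06308 AU = 9.43677 × 10^9 m
rₐ = 0.9553 AU = 1.42913 × 10^11 m
rₚvₚ = rₐvₐ  ⇒  vₚ/vₐ = rₐ/rₚ
vₚ/vₐ = (1.42913 × 10^11) / (9.43677 × 10^9) = 15.1443

Final answer: vₚ/vₐ = 15.14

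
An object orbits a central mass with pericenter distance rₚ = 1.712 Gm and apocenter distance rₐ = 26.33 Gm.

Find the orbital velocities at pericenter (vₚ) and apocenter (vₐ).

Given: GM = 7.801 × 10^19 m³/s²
rₚ = 1.712 Gm = 1.712 × 10^9 m
rₐ = 26.33 Gm = 2.633 × 10^10 m
GM = 7.801 × 10^19 m³/s²
a = (rₚ + rₐ)/2 = 1.4021 × 10^10 m
Vis-viva: v² = GM (2/r − 1/a)
vₚ² = 7.801 × 10^19 × (1.16822 × 10^-9 − 7.13216 × 10^-11) = 8.55694 × 10^10 m²/s²
vₚ = 292522 m/s ≈ 292.5 km/s
vₐ² = 7.801 × 10^19 × (7.5959 × 10^-11 − 7.13216 × 10^-11) = 3.61763 × 10^8 m²/s²
vₐ = 19020.1 m/s ≈ 19.02 km/s

Final answer: vₚ = 292.5 km/s, vₐ = 19.02 km/s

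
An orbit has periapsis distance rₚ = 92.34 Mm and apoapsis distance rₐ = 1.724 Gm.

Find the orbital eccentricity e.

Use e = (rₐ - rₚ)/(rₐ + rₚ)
rₚ = 92.34 Mm = 9.234 × 10^7 m
rₐ = 1.724 Gm = 1.724 × 10^9 m
rₐ − rₚ = 1.63166 × 10^9 m
rₐ + rₚ = 1.81634 × 10^9 m
e = (rₐ − rₚ)/(rₐ + rₚ) = 0.898323

Final answer: e = 0.8983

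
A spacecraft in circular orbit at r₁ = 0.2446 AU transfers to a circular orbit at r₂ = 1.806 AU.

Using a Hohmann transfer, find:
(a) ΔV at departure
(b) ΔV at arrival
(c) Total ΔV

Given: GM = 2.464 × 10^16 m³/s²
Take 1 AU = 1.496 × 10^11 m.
r₁ = 0.2446 AU = 3.65922 × 10^10 m
r₂ = 1.806 AU = 2.70178 × 10^11 m
GM = 2.464 × 10^16 m³/s²
Transfer ellipse: a_t = (r₁ + r₂)/2 = 1.53385 × 10^11 m
Circular speed at r₁: v₁ = √(GM/r₁) = 820.59 m/s
Transfer speed at r₁ (periapsis): v₁ₜ = √(GM(2/r₁ − 1/a_t)) = 1089.08 m/s
(a) ΔV₁ = v₁ₜ − v₁ = 268.49 m/s ≈ 268.5 m/s
Circular speed at r₂: v₂ = √(GM/r₂) = 301.992 m/s
Transfer speed at r₂ (apoapsis): v₂ₜ = √(GM(2/r₂ − 1/a_t)) = 147.502 m/s
(b) ΔV₂ = v₂ − v₂ₜ = 154.49 m/s ≈ 154.5 m/s
(c) ΔV_total = ΔV₁ + ΔV₂ = 422.98 m/s ≈ 423 m/s

Final answer:
(a) ΔV₁ = 268.5 m/s
(b) ΔV₂ = 154.5 m/s
(c) ΔV_total = 423 m/s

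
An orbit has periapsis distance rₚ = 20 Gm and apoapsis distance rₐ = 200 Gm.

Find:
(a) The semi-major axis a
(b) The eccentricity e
rₚ = 20 Gm = 2 × 10^10 m
rₐ = 200 Gm = 2 × 10^11 m
(a) a = (rₚ + rₐ)/2 = 1.1 × 10^11 m ≈ 110 Gm
(b) e = (rₐ − rₚ)/(rₐ + rₚ) = (1.8 × 10^11) / (2.2 × 10^11) = 0.818182

Final answer:
(a) a = 110 Gm
(b) e = 0.8182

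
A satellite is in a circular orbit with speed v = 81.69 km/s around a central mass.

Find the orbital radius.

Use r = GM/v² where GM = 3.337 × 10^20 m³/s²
v = 81.69 km/s = 81690 m/s
GM = 3.337 × 10^20 m³/s²
v² = 6.67326 × 10^9 m²/s²
r = GM/v² = (3.337 × 10^20) / (6.67326 × 10^9) = 5.00056 × 10^10 m ≈ 50.01 Gm

Final answer: 50.01 Gm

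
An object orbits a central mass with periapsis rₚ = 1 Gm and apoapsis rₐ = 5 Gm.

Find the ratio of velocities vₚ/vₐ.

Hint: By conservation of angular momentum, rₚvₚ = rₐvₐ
rₚ = 1 Gm = 1 × 10^9 m
rₐ = 5 Gm = 5 × 10^9 m
rₚvₚ = rₐvₐ  ⇒  vₚ/vₐ = rₐ/rₚ
vₚ/vₐ = (5 × 10^9) / (1 × 10^9) = 5

Final answer: vₚ/vₐ = 5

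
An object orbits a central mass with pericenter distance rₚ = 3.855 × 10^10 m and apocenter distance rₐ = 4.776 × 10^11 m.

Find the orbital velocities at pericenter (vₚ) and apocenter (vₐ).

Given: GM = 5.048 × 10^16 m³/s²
rₚ = 3.855 × 10^10 m
rₐ = 4.776 × 10^11 m
GM = 5.048 × 10^16 m³/s²
a = (rₚ + rₐ)/2 = 2.58075 × 10^11 m
Vis-viva: v² = GM (2/r − 1/a)
vₚ² = 5.048 × 10^16 × (5.18807 × 10^-11 − 3.87484 × 10^-12) = 2.42333 × 10^6 m²/s²
vₚ = 1556.71 m/s ≈ 1.557 km/s
vₐ² = 5.048 × 10^16 × (4.1876 × 10^-12 − 3.87484 × 10^-12) = 15788.2 m²/s²
vₐ = 125.651 m/s ≈ 125.7 m/s

Final answer: vₚ = 1.557 km/s, vₐ = 125.7 m/s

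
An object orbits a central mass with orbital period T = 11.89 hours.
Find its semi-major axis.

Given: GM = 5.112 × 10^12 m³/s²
T = 11.89 hours = 42804 s
GM = 5.112 × 10^12 m³/s²
Kepler's third law: a³ = GM T² / (4π²)
T² = 1.83218 × 10^9 s²
a³ = (5.112 × 10^12) × (1.83218 × 10^9) / (4π²) = 2.37247 × 10^20 m³
a = (a³)^(1/3) = 6.19061 × 10^6 m ≈ 6.191 × 10^6 m

Final answer: 6.191 × 10^6 m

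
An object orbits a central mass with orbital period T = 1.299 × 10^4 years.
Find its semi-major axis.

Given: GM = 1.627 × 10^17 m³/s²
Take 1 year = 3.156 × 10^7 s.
T = 1.299 × 10^4 years = 4.09964 × 10^11 s
GM = 1.627 × 10^17 m³/s²
Kepler's third law: a³ = GM T² / (4π²)
T² = 1.68071 × 10^23 s²
a³ = (1.627 × 10^17) × (1.68071 × 10^23) / (4π²) = 6.9266 × 10^38 m³
a = (a³)^(1/3) = 8.8479 × 10^12 m ≈ 8.848 Tm

Final answer: 8.848 Tm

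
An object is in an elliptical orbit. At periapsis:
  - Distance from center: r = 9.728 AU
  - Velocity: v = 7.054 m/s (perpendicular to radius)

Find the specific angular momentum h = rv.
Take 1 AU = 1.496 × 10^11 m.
r = 9.728 AU = 1.45531 × 10^12 m
v = 7.054 m/s
h = rv = 1.45531 × 10^12 × 7.054 = 1.02657 × 10^13 m²/s ≈ 1.027 × 10^13 m²/s

Final answer: h = 1.027 × 10^13 m²/s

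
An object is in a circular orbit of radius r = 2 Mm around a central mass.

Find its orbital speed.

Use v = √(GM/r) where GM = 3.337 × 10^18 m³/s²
r = 2 Mm = 2 × 10^6 m
GM = 3.337 × 10^18 m³/s²
GM/r = (3.337 × 10^18) / (2 × 10^6) = 1.6685 × 10^12 m²/s²
v = √(GM/r) = 1.2917 × 10^6 m/s ≈ 1292 km/s

Final answer: 1292 km/s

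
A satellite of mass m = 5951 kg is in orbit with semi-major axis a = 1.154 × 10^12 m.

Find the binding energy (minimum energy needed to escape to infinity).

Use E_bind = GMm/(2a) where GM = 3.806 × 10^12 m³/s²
a = 1.154 × 10^12 m
GM = 3.806 × 10^12 m³/s²
m = 5951 kg
GMm = 3.806 × 10^12 × 5951 = 2.26495 × 10^16 m³·kg/s²
2a = 2.308 × 10^12 m
E_bind = GMm/(2a) = 9813.48 J ≈ 9.813 kJ

Final answer: 9.813 kJ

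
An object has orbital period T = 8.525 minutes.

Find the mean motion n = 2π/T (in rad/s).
T = 8.525 minutes = 511.5 s
n = 2π / 511.5 s = 0.0122838 rad/s ≈ 0.01228 rad/s

Final answer: n = 0.01228 rad/s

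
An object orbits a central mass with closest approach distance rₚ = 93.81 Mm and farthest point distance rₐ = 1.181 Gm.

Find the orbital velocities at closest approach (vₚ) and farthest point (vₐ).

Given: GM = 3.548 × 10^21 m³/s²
rₚ = 93.81 Mm = 9.381 × 10^7 m
rₐ = 1.181 Gm = 1.181 × 10^9 m
GM = 3.548 × 10^21 m³/s²
a = (rₚ + rₐ)/2 = 6.37405 × 10^8 m
Vis-viva: v² = GM (2/r − 1/a)
vₚ² = 3.548 × 10^21 × (2.13197 × 10^-8 − 1.56886 × 10^-9) = 7.00759 × 10^13 m²/s²
vₚ = 8.37114 × 10^6 m/s ≈ 8371 km/s
vₐ² = 3.548 × 10^21 × (1.69348 × 10^-9 − 1.56886 × 10^-9) = 4.42148 × 10^11 m²/s²
vₐ = 664942 m/s ≈ 664.9 km/s

Final answer: vₚ = 8371 km/s, vₐ = 664.9 km/s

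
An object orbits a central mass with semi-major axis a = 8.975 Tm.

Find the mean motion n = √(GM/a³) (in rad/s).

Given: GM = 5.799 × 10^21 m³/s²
a = 8.975 Tm = 8.975 × 10^12 m
GM = 5.799 × 10^21 m³/s²
a³ = 7.22942 × 10^38 m³
GM/a³ = (5.799 × 10^21) / (7.22942 × 10^38) = 8.02139 × 10^-18 s⁻²
n = √(GM/a³) = 2.83221 × 10^-9 rad/s ≈ 2.832 × 10^-9 rad/s

Final answer: n = 2.832 × 10^-9 rad/s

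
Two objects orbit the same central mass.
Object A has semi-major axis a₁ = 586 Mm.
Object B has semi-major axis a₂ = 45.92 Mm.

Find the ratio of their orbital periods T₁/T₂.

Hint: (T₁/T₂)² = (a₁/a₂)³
a₁ = 586 Mm = 5.86 × 10^8 m
a₂ = 45.92 Mm = 4.592 × 10^7 m
a₁/a₂ = 12.7613
T₁/T₂ = (a₁/a₂)^(3/2) = (12.7613)^1.5 = 45.5873

Final answer: T₁/T₂ = 45.59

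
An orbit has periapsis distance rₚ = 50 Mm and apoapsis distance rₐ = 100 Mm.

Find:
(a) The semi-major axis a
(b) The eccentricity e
rₚ = 50 Mm = 5 × 10^7 m
rₐ = 100 Mm = 1 × 10^8 m
(a) a = (rₚ + rₐ)/2 = 7.5 × 10^7 m ≈ 75 Mm
(b) e = (rₐ − rₚ)/(rₐ + rₚ) = (5 × 10^7) / (1.5 × 10^8) = 0.333333

Final answer:
(a) a = 75 Mm
(b) e = 0.3333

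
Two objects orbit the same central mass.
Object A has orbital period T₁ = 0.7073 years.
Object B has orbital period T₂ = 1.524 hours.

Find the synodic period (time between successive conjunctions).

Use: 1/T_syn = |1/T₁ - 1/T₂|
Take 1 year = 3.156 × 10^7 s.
T₁ = 0.7073 years = 2.23224 × 10^7 s
T₂ = 1.524 hours = 5486.4 s
1/T₁ = 4.47981 × 10^-8 s⁻¹
1/T₂ = 0.000182269 s⁻¹
|1/T₁ − 1/T₂| = 0.000182224 s⁻¹
T_syn = 1 / |1/T₁ − 1/T₂| = 5487.75 s ≈ 1.524 hours

Final answer: T_syn = 1.524 hours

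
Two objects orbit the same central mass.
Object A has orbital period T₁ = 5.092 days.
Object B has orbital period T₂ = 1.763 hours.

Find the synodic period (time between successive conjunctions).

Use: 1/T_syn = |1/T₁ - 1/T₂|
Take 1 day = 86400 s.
T₁ = 5.092 days = 439949 s
T₂ = 1.763 hours = 6346.8 s
1/T₁ = 2.27299 × 10^-6 s⁻¹
1/T₂ = 0.00015756 s⁻¹
|1/T₁ − 1/T₂| = 0.000155287 s⁻¹
T_syn = 1 / |1/T₁ − 1/T₂| = 6439.7 s ≈ 1.789 hours

Final answer: T_syn = 1.789 hours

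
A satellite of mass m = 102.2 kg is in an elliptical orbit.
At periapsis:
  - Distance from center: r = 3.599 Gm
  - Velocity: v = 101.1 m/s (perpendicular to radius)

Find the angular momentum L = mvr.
r = 3.599 Gm = 3.599 × 10^9 m
v = 101.1 m/s
vr = 101.1 × 3.599 × 10^9 = 3.63859 × 10^11 m²/s
L = m × vr = 102.2 × 3.63859 × 10^11 = 3.71864 × 10^13 kg·m²/s ≈ 3.719 × 10^13 kg·m²/s

Final answer: L = 3.719 × 10^13 kg·m²/s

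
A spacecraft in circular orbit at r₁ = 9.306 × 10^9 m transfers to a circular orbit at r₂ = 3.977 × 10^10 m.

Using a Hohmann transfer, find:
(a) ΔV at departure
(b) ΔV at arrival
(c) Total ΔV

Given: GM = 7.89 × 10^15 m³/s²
r₁ = 9.306 × 10^9 m
r₂ = 3.977 × 10^10 m
GM = 7.89 × 10^15 m³/s²
Transfer ellipse: a_t = (r₁ + r₂)/2 = 2.4538 × 10^10 m
Circular speed at r₁: v₁ = √(GM/r₁) = 920.782 m/s
Transfer speed at r₁ (periapsis): v₁ₜ = √(GM(2/r₁ − 1/a_t)) = 1172.24 m/s
(a) ΔV₁ = v₁ₜ − v₁ = 251.454 m/s ≈ 251.5 m/s
Circular speed at r₂: v₂ = √(GM/r₂) = 445.411 m/s
Transfer speed at r₂ (apoapsis): v₂ₜ = √(GM(2/r₂ − 1/a_t)) = 274.298 m/s
(b) ΔV₂ = v₂ − v₂ₜ = 171.113 m/s ≈ 171.1 m/s
(c) ΔV_total = ΔV₁ + ΔV₂ = 422.567 m/s ≈ 422.6 m/s

Final answer:
(a) ΔV₁ = 251.5 m/s
(b) ΔV₂ = 171.1 m/s
(c) ΔV_total = 422.6 m/s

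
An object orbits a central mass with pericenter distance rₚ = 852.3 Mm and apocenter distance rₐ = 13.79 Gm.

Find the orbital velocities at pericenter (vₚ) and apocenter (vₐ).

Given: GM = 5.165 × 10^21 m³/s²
rₚ = 852.3 Mm = 8.523 × 10^8 m
rₐ = 13.79 Gm = 1.379 × 10^10 m
GM = 5.165 × 10^21 m³/s²
a = (rₚ + rₐ)/2 = 7.32115 × 10^9 m
Vis-viva: v² = GM (2/r − 1/a)
vₚ² = 5.165 × 10^21 × (2.34659 × 10^-9 − 1.36591 × 10^-10) = 1.14147 × 10^13 m²/s²
vₚ = 3.37856 × 10^6 m/s ≈ 3379 km/s
vₐ² = 5.165 × 10^21 × (1.45033 × 10^-10 − 1.36591 × 10^-10) = 4.36033 × 10^10 m²/s²
vₐ = 208814 m/s ≈ 208.8 km/s

Final answer: vₚ = 3379 km/s, vₐ = 208.8 km/s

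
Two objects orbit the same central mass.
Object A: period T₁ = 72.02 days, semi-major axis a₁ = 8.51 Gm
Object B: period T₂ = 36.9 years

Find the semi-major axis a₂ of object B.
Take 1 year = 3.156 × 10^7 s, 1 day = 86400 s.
T₁ = 72.02 days = 6.22253 × 10^6 s
T₂ = 36.9 years = 1.16456 × 10^9 s
a₁ = 8.51 Gm = 8.51 × 10^9 m
Kepler's third law: (T₂/T₁)² = (a₂/a₁)³  ⇒  a₂ = a₁ (T₂/T₁)^(2/3)
T₂/T₁ = 187.153
(T₂/T₁)^(2/3) = 32.7188
a₂ = 8.51 × 10^9 m × 32.7188 = 2.78437 × 10^11 m ≈ 278.4 Gm

Final answer: a₂ = 278.4 Gm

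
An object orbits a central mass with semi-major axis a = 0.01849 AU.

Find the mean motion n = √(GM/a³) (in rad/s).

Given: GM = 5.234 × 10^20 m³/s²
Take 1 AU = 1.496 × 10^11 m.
a = 0.01849 AU = 2.7661 × 10^9 m
GM = 5.234 × 10^20 m³/s²
a³ = 2.11644 × 10^28 m³
GM/a³ = (5.234 × 10^20) / (2.11644 × 10^28) = 2.47302 × 10^-8 s⁻²
n = √(GM/a³) = 0.000157258 rad/s ≈ 0.0001573 rad/s

Final answer: n = 0.0001573 rad/s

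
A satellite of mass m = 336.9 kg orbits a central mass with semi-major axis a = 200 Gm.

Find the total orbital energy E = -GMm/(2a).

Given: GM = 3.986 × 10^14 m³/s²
a = 200 Gm = 2 × 10^11 m
GM = 3.986 × 10^14 m³/s²
2a = 4 × 10^11 m
GMm = 3.986 × 10^14 × 336.9 = 1.34288 × 10^17 m³·kg/s²
E = −GMm/(2a) = -335721 J ≈ -335.7 kJ

Final answer: -335.7 kJ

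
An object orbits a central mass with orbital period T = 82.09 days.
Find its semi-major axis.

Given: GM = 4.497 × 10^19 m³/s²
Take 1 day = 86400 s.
T = 82.09 days = 7.09258 × 10^6 s
GM = 4.497 × 10^19 m³/s²
Kepler's third law: a³ = GM T² / (4π²)
T² = 5.03046 × 10^13 s²
a³ = (4.497 × 10^19) × (5.03046 × 10^13) / (4π²) = 5.73022 × 10^31 m³
a = (a³)^(1/3) = 3.85529 × 10^10 m ≈ 38.55 Gm

Final answer: 38.55 Gm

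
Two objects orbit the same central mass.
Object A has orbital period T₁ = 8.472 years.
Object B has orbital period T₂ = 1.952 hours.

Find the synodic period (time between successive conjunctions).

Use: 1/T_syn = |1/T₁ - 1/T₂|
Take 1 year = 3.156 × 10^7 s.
T₁ = 8.472 years = 2.67376 × 10^8 s
T₂ = 1.952 hours = 7027.2 s
1/T₁ = 3.74005 × 10^-9 s⁻¹
1/T₂ = 0.000142304 s⁻¹
|1/T₁ − 1/T₂| = 0.0001423 s⁻¹
T_syn = 1 / |1/T₁ − 1/T₂| = 7027.38 s ≈ 1.952 hours

Final answer: T_syn = 1.952 hours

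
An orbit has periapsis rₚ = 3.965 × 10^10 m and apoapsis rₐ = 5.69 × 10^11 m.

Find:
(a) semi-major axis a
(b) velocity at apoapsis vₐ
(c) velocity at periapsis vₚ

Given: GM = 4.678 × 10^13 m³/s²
rₚ = 3.965 × 10^10 m
rₐ = 5.69 × 10^11 m
GM = 4.678 × 10^13 m³/s²
a = (rₚ + rₐ)/2 = 3.04325 × 10^11 m
e = (rₐ − rₚ)/(rₐ + rₚ) = (5.2935 × 10^11) / (6.0865 × 10^11) = 0.869712
(a) a = 3.04325 × 10^11 m ≈ 3.043 × 10^11 m
(b) vₐ² = GM (2/rₐ − 1/a) = 4.678 × 10^13 × (3.51494 × 10^-12 − 3.28596 × 10^-12) = 10.7116 m²/s²;  vₐ = 3.27285 m/s ≈ 3.273 m/s
(c) vₚ² = GM (2/rₚ − 1/a) = 4.678 × 10^13 × (5.04414 × 10^-11 − 3.28596 × 10^-12) = 2205.93 m²/s²;  vₚ = 46.9673 m/s ≈ 46.97 m/s

Final answer:
(a) semi-major axis a = 3.043 × 10^11 m
(b) velocity at apoapsis vₐ = 3.273 m/s
(c) velocity at periapsis vₚ = 46.97 m/s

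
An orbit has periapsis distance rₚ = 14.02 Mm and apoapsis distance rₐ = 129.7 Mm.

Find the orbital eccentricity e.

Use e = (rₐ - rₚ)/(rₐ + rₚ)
rₚ = 14.02 Mm = 1.402 × 10^7 m
rₐ = 129.7 Mm = 1.297 × 10^8 m
rₐ − rₚ = 1.1568 × 10^8 m
rₐ + rₚ = 1.4372 × 10^8 m
e = (rₐ − rₚ)/(rₐ + rₚ) = 0.804898

Final answer: e = 0.8049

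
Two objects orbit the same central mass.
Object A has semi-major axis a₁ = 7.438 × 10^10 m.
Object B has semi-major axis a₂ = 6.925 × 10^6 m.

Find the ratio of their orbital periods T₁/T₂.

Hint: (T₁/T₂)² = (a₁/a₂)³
a₁ = 7.438 × 10^10 m
a₂ = 6.925 × 10^6 m
a₁/a₂ = 10740.8
T₁/T₂ = (a₁/a₂)^(3/2) = (10740.8)^1.5 = 1.11315 × 10^6

Final answer: T₁/T₂ = 1.113 × 10^6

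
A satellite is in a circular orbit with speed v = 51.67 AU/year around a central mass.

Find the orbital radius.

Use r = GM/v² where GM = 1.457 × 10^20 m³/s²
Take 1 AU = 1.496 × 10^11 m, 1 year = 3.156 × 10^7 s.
v = 51.67 AU/year = 244925 m/s
GM = 1.457 × 10^20 m³/s²
v² = 5.99882 × 10^10 m²/s²
r = GM/v² = (1.457 × 10^20) / (5.99882 × 10^10) = 2.42881 × 10^9 m ≈ 0.01624 AU

Final answer: 0.01624 AU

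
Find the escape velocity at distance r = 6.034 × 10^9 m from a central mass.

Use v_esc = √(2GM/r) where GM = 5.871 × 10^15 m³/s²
r = 6.034 × 10^9 m
GM = 5.871 × 10^15 m³/s²
2GM/r = 2 × (5.871 × 10^15) / (6.034 × 10^9) = 1.94597 × 10^6 m²/s²
v_esc = √(2GM/r) = 1394.98 m/s ≈ 1.395 km/s

Final answer: 1.395 km/s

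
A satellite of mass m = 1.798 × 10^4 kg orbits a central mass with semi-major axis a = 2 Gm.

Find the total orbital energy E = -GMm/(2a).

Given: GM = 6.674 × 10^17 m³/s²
a = 2 Gm = 2 × 10^9 m
GM = 6.674 × 10^17 m³/s²
2a = 4 × 10^9 m
GMm = 6.674 × 10^17 × 17980 = 1.19999 × 10^22 m³·kg/s²
E = −GMm/(2a) = -2.99996 × 10^12 J ≈ -3 TJ

Final answer: -3 TJ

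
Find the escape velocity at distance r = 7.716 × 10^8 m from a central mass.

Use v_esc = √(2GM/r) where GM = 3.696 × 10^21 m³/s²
r = 7.716 × 10^8 m
GM = 3.696 × 10^21 m³/s²
2GM/r = 2 × (3.696 × 10^21) / (7.716 × 10^8) = 9.58009 × 10^12 m²/s²
v_esc = √(2GM/r) = 3.09517 × 10^6 m/s ≈ 3095 km/s

Final answer: 3095 km/s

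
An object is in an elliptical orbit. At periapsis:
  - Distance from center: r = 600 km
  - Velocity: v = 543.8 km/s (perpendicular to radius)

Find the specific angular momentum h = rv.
r = 600 km = 600000 m
v = 543.8 km/s = 543800 m/s
h = rv = 600000 × 543800 = 3.2628 × 10^11 m²/s ≈ 3.263 × 10^11 m²/s

Final answer: h = 3.263 × 10^11 m²/s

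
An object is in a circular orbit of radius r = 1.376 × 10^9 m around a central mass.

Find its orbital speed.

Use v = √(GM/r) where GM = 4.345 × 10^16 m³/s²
r = 1.376 × 10^9 m
GM = 4.345 × 10^16 m³/s²
GM/r = (4.345 × 10^16) / (1.376 × 10^9) = 3.1577 × 10^7 m²/s²
v = √(GM/r) = 5619.34 m/s ≈ 5.619 km/s

Final answer: 5.619 km/s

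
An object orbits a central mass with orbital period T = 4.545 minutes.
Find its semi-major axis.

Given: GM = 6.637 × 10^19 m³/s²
T = 4.545 minutes = 272.7 s
GM = 6.637 × 10^19 m³/s²
Kepler's third law: a³ = GM T² / (4π²)
T² = 74365.3 s²
a³ = (6.637 × 10^19) × 74365.3 / (4π²) = 1.25021 × 10^23 m³
a = (a³)^(1/3) = 5.00028 × 10^7 m ≈ 50 Mm

Final answer: 50 Mm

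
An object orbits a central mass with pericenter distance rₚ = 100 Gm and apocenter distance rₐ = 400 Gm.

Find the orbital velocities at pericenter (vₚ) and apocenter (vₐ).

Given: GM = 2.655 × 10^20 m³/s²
rₚ = 100 Gm = 1 × 10^11 m
rₐ = 400 Gm = 4 × 10^11 m
GM = 2.655 × 10^20 m³/s²
a = (rₚ + rₐ)/2 = 2.5 × 10^11 m
Vis-viva: v² = GM (2/r − 1/a)
vₚ² = 2.655 × 10^20 × (2 × 10^-11 − 4 × 10^-12) = 4.248 × 10^9 m²/s²
vₚ = 65176.7 m/s ≈ 65.18 km/s
vₐ² = 2.655 × 10^20 × (5 × 10^-12 − 4 × 10^-12) = 2.655 × 10^8 m²/s²
vₐ = 16294.2 m/s ≈ 16.29 km/s

Final answer: vₚ = 65.18 km/s, vₐ = 16.29 km/s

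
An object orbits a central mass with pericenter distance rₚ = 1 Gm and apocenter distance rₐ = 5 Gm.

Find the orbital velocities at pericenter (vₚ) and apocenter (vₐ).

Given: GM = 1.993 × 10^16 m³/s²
rₚ = 1 Gm = 1 × 10^9 m
rₐ = 5 Gm = 5 × 10^9 m
GM = 1.993 × 10^16 m³/s²
a = (rₚ + rₐ)/2 = 3 × 10^9 m
Vis-viva: v² = GM (2/r − 1/a)
vₚ² = 1.993 × 10^16 × (2 × 10^-9 − 3.33333 × 10^-10) = 3.32167 × 10^7 m²/s²
vₚ = 5763.39 m/s ≈ 5.763 km/s
vₐ² = 1.993 × 10^16 × (4 × 10^-10 − 3.33333 × 10^-10) = 1.32867 × 10^6 m²/s²
vₐ = 1152.68 m/s ≈ 1.153 km/s

Final answer: vₚ = 5.763 km/s, vₐ = 1.153 km/s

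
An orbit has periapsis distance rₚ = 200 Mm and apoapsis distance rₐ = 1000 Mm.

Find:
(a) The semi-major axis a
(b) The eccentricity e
rₚ = 200 Mm = 2 × 10^8 m
rₐ = 1000 Mm = 1 × 10^9 m
(a) a = (rₚ + rₐ)/2 = 6 × 10^8 m ≈ 600 Mm
(b) e = (rₐ − rₚ)/(rₐ + rₚ) = (8 × 10^8) / (1.2 × 10^9) = 0.666667

Final answer:
(a) a = 600 Mm
(b) e = 0.6667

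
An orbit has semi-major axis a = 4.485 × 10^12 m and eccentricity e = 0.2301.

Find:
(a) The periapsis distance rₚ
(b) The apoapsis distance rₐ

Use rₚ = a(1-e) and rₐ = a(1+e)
a = 4.485 × 10^12 m
e = 0.2301:  1 − e = 0.7699,  1 + e = 1.2301
(a) rₚ = a(1 − e) = 4.485 × 10^12 m × 0.7699 = 3.453 × 10^12 m ≈ 3.453 × 10^12 m
(b) rₐ = a(1 + e) = 4.485 × 10^12 m × 1.2301 = 5.517 × 10^12 m ≈ 5.517 × 10^12 m

Final answer:
(a) rₚ = 3.453 × 10^12 m
(b) rₐ = 5.517 × 10^12 m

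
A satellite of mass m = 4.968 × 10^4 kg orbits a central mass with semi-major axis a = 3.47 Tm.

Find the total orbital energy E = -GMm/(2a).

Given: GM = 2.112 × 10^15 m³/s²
a = 3.47 Tm = 3.47 × 10^12 m
GM = 2.112 × 10^15 m³/s²
2a = 6.94 × 10^12 m
GMm = 2.112 × 10^15 × 49680 = 1.04924 × 10^20 m³·kg/s²
E = −GMm/(2a) = -1.51188 × 10^7 J ≈ -15.12 MJ

Final answer: -15.12 MJ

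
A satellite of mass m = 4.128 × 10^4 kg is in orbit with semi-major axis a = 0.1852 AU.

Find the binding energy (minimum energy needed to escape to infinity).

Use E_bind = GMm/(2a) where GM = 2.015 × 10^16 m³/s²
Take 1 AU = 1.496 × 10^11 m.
a = 0.1852 AU = 2.77059 × 10^10 m
GM = 2.015 × 10^16 m³/s²
m = 4.128 × 10^4 kg
GMm = 2.015 × 10^16 × 41280 = 8.31792 × 10^20 m³·kg/s²
2a = 5.54118 × 10^10 m
E_bind = GMm/(2a) = 1.50111 × 10^10 J ≈ 15.01 GJ

Final answer: 15.01 GJ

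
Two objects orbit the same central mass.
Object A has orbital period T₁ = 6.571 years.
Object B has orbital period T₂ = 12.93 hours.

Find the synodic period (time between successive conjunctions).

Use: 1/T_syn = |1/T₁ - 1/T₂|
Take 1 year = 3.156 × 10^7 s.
T₁ = 6.571 years = 2.07381 × 10^8 s
T₂ = 12.93 hours = 46548 s
1/T₁ = 4.82205 × 10^-9 s⁻¹
1/T₂ = 2.14832 × 10^-5 s⁻¹
|1/T₁ − 1/T₂| = 2.14784 × 10^-5 s⁻¹
T_syn = 1 / |1/T₁ − 1/T₂| = 46558.5 s ≈ 12.93 hours

Final answer: T_syn = 12.93 hours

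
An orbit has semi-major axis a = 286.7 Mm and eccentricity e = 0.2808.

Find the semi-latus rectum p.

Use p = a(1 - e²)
a = 286.7 Mm = 2.867 × 10^8 m
e = 0.2808,  e² = 0.0788486,  1 − e² = 0.921151
p = a(1 − e²) = 2.867 × 10^8 m × 0.921151 = 2.64094 × 10^8 m ≈ 264.1 Mm

Final answer: p = 264.1 Mm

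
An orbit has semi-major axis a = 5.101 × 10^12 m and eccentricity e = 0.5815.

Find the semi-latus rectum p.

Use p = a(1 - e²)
a = 5.101 × 10^12 m
e = 0.5815,  e² = 0.338142,  1 − e² = 0.661858
p = a(1 − e²) = 5.101 × 10^12 m × 0.661858 = 3.37614 × 10^12 m ≈ 3.376 × 10^12 m

Final answer: p = 3.376 × 10^12 m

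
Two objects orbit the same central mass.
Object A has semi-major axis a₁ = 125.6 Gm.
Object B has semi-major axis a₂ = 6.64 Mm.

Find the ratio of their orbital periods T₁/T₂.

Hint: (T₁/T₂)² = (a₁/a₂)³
a₁ = 125.6 Gm = 1.256 × 10^11 m
a₂ = 6.64 Mm = 6.64 × 10^6 m
a₁/a₂ = 18915.7
T₁/T₂ = (a₁/a₂)^(3/2) = (18915.7)^1.5 = 2.60155 × 10^6

Final answer: T₁/T₂ = 2.602 × 10^6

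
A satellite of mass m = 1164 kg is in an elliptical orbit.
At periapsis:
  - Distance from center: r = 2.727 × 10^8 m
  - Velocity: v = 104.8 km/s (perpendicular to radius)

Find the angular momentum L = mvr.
r = 2.727 × 10^8 m
v = 104.8 km/s = 104800 m/s
vr = 104800 × 2.727 × 10^8 = 2.8579 × 10^13 m²/s
L = m × vr = 1164 × 2.8579 × 10^13 = 3.32659 × 10^16 kg·m²/s ≈ 3.327 × 10^16 kg·m²/s

Final answer: L = 3.327 × 10^16 kg·m²/s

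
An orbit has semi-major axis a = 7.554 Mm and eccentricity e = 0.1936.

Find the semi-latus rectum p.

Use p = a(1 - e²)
a = 7.554 Mm = 7.554 × 10^6 m
e = 0.1936,  e² = 0.037481,  1 − e² = 0.962519
p = a(1 − e²) = 7.554 × 10^6 m × 0.962519 = 7.27087 × 10^6 m ≈ 7.271 Mm

Final answer: p = 7.271 Mm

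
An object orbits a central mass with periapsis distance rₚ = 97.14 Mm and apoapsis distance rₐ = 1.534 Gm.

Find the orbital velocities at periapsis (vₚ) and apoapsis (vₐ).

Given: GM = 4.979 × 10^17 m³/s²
rₚ = 97.14 Mm = 9.714 × 10^7 m
rₐ = 1.534 Gm = 1.534 × 10^9 m
GM = 4.979 × 10^17 m³/s²
a = (rₚ + rₐ)/2 = 8.1557 × 10^8 m
Vis-viva: v² = GM (2/r − 1/a)
vₚ² = 4.979 × 10^17 × (2.05888 × 10^-8 − 1.22614 × 10^-9) = 9.64069 × 10^9 m²/s²
vₚ = 98187 m/s ≈ 98.19 km/s
vₐ² = 4.979 × 10^17 × (1.30378 × 10^-9 − 1.22614 × 10^-9) = 3.86593 × 10^7 m²/s²
vₐ = 6217.66 m/s ≈ 6.218 km/s

Final answer: vₚ = 98.19 km/s, vₐ = 6.218 km/s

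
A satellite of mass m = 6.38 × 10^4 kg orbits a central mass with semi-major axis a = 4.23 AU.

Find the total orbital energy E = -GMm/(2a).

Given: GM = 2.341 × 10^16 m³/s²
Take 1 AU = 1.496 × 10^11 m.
a = 4.23 AU = 6.32808 × 10^11 m
GM = 2.341 × 10^16 m³/s²
2a = 1.26562 × 10^12 m
GMm = 2.341 × 10^16 × 63800 = 1.49356 × 10^21 m³·kg/s²
E = −GMm/(2a) = -1.1801 × 10^9 J ≈ -1.18 GJ

Final answer: -1.18 GJ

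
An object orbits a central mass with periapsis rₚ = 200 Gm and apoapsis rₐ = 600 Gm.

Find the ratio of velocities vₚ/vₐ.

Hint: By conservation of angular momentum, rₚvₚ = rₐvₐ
rₚ = 200 Gm = 2 × 10^11 m
rₐ = 600 Gm = 6 × 10^11 m
rₚvₚ = rₐvₐ  ⇒  vₚ/vₐ = rₐ/rₚ
vₚ/vₐ = (6 × 10^11) / (2 × 10^11) = 3

Final answer: vₚ/vₐ = 3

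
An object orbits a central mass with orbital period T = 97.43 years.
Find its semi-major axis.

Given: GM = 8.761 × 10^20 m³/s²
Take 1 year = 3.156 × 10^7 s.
T = 97.43 years = 3.07489 × 10^9 s
GM = 8.761 × 10^20 m³/s²
Kepler's third law: a³ = GM T² / (4π²)
T² = 9.45495 × 10^18 s²
a³ = (8.761 × 10^20) × (9.45495 × 10^18) / (4π²) = 2.09823 × 10^38 m³
a = (a³)^(1/3) = 5.94225 × 10^12 m ≈ 5.942 × 10^12 m

Final answer: 5.942 × 10^12 m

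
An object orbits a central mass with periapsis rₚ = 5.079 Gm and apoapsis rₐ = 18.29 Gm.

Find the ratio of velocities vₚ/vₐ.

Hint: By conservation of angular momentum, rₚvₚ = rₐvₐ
rₚ = 5.079 Gm = 5.079 × 10^9 m
rₐ = 18.29 Gm = 1.829 × 10^10 m
rₚvₚ = rₐvₐ  ⇒  vₚ/vₐ = rₐ/rₚ
vₚ/vₐ = (1.829 × 10^10) / (5.079 × 10^9) = 3.6011

Final answer: vₚ/vₐ = 3.601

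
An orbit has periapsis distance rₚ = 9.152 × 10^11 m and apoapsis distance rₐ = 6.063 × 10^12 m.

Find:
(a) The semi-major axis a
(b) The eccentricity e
rₚ = 9.152 × 10^11 m
rₐ = 6.063 × 10^12 m
(a) a = (rₚ + rₐ)/2 = 3.4891 × 10^12 m ≈ 3.489 × 10^12 m
(b) e = (rₐ − rₚ)/(rₐ + rₚ) = (5.1478 × 10^12) / (6.9782 × 10^12) = 0.737697

Final answer:
(a) a = 3.489 × 10^12 m
(b) e = 0.7377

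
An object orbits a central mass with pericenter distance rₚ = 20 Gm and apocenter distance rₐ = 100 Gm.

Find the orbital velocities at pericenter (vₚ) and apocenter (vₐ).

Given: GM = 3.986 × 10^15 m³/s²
rₚ = 20 Gm = 2 × 10^10 m
rₐ = 100 Gm = 1 × 10^11 m
GM = 3.986 × 10^15 m³/s²
a = (rₚ + rₐ)/2 = 6 × 10^10 m
Vis-viva: v² = GM (2/r − 1/a)
vₚ² = 3.986 × 10^15 × (1 × 10^-10 − 1.66667 × 10^-11) = 332167 m²/s²
vₚ = 576.339 m/s ≈ 576.3 m/s
vₐ² = 3.986 × 10^15 × (2 × 10^-11 − 1.66667 × 10^-11) = 13286.7 m²/s²
vₐ = 115.268 m/s ≈ 115.3 m/s

Final answer: vₚ = 576.3 m/s, vₐ = 115.3 m/s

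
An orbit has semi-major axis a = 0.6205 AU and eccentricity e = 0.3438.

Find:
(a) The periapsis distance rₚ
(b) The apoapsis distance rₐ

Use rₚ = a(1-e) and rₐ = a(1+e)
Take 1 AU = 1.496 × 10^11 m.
a = 0.6205 AU = 9.28268 × 10^10 m
e = 0.3438:  1 − e = 0.6562,  1 + e = 1.3438
(a) rₚ = a(1 − e) = 9.28268 × 10^10 m × 0.6562 = 6.09129 × 10^10 m ≈ 0.4072 AU
(b) rₐ = a(1 + e) = 9.28268 × 10^10 m × 1.3438 = 1.24741 × 10^11 m ≈ 0.8338 AU

Final answer:
(a) rₚ = 0.4072 AU
(b) rₐ = 0.8338 AU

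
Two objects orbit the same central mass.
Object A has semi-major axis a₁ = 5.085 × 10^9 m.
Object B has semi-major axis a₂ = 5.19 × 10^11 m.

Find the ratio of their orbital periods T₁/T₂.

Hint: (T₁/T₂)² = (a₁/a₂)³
a₁ = 5.085 × 10^9 m
a₂ = 5.19 × 10^11 m
a₁/a₂ = 0.00979769
T₁/T₂ = (a₁/a₂)^(3/2) = (0.00979769)^1.5 = 0.000969807

Final answer: T₁/T₂ = 0.0009698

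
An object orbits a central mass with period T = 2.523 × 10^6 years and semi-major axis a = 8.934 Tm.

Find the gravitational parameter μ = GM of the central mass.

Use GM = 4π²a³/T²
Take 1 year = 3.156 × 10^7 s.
T = 2.523 × 10^6 years = 7.96259 × 10^13 s
a = 8.934 Tm = 8.934 × 10^12 m
a³ = 7.13079 × 10^38 m³
T² = 6.34028 × 10^27 s²
GM = 4π² × (7.13079 × 10^38) / (6.34028 × 10^27) = 4.44006 × 10^12 m³/s²
GM ≈ 4.44 × 10^12 m³/s²

Final answer: GM = 4.44 × 10^12 m³/s²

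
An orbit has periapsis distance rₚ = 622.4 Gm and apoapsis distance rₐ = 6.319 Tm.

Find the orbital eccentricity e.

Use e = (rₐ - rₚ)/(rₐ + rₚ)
rₚ = 622.4 Gm = 6.224 × 10^11 m
rₐ = 6.319 Tm = 6.319 × 10^12 m
rₐ − rₚ = 5.6966 × 10^12 m
rₐ + rₚ = 6.9414 × 10^12 m
e = (rₐ − rₚ)/(rₐ + rₚ) = 0.82067

Final answer: e = 0.8207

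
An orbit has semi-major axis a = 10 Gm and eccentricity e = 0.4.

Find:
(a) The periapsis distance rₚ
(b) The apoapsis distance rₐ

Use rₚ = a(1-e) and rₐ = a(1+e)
a = 10 Gm = 1 × 10^10 m
e = 0.4:  1 − e = 0.6,  1 + e = 1.4
(a) rₚ = a(1 − e) = 1 × 10^10 m × 0.6 = 6 × 10^9 m ≈ 6 Gm
(b) rₐ = a(1 + e) = 1 × 10^10 m × 1.4 = 1.4 × 10^10 m ≈ 14 Gm

Final answer:
(a) rₚ = 6 Gm
(b) rₐ = 14 Gm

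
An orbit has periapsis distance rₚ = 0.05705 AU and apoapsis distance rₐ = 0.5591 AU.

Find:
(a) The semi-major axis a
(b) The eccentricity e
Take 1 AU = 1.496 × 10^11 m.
rₚ = 0.05705 AU = 8.53468 × 10^9 m
rₐ = 0.5591 AU = 8.36414 × 10^10 m
(a) a = (rₚ + rₐ)/2 = 4.6088 × 10^10 m ≈ 0.3081 AU
(b) e = (rₐ − rₚ)/(rₐ + rₚ) = (7.51067 × 10^10) / (9.2176 × 10^10) = 0.814818

Final answer:
(a) a = 0.3081 AU
(b) e = 0.8148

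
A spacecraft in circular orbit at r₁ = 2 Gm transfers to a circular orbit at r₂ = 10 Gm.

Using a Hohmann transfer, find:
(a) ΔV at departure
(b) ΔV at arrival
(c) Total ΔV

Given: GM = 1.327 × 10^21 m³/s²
r₁ = 2 Gm = 2 × 10^9 m
r₂ = 10 Gm = 1 × 10^10 m
GM = 1.327 × 10^21 m³/s²
Transfer ellipse: a_t = (r₁ + r₂)/2 = 6 × 10^9 m
Circular speed at r₁: v₁ = √(GM/r₁) = 814555 m/s
Transfer speed at r₁ (periapsis): v₁ₜ = √(GM(2/r₁ − 1/a_t)) = 1.05159 × 10^6 m/s
(a) ΔV₁ = v₁ₜ − v₁ = 237031 m/s ≈ 237 km/s
Circular speed at r₂: v₂ = √(GM/r₂) = 364280 m/s
Transfer speed at r₂ (apoapsis): v₂ₜ = √(GM(2/r₂ − 1/a_t)) = 210317 m/s
(b) ΔV₂ = v₂ − v₂ₜ = 153963 m/s ≈ 154 km/s
(c) ΔV_total = ΔV₁ + ΔV₂ = 390994 m/s ≈ 391 km/s

Final answer:
(a) ΔV₁ = 237 km/s
(b) ΔV₂ = 154 km/s
(c) ΔV_total = 391 km/s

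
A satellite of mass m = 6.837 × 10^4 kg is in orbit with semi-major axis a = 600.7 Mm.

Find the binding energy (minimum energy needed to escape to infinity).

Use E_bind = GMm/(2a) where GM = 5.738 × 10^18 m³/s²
a = 600.7 Mm = 6.007 × 10^8 m
GM = 5.738 × 10^18 m³/s²
m = 6.837 × 10^4 kg
GMm = 5.738 × 10^18 × 68370 = 3.92307 × 10^23 m³·kg/s²
2a = 1.2014 × 10^9 m
E_bind = GMm/(2a) = 3.26542 × 10^14 J ≈ 326.5 TJ

Final answer: 326.5 TJ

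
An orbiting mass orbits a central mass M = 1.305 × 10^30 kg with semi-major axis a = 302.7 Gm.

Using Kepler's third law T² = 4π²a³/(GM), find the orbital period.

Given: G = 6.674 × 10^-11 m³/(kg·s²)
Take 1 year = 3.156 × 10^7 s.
M = 1.305 × 10^30 kg
GM = G × M = 6.674 × 10^-11 × 1.305 × 10^30 = 8.70957 × 10^19 m³/s²
a = 302.7 Gm = 3.027 × 10^11 m
a³ = 2.77356 × 10^34 m³
T = 2π √(a³/GM) = 2π √((2.77356 × 10^34) / (8.70957 × 10^19)) = 2π × 1.78452 × 10^7 s
T = 1.12124 × 10^8 s ≈ 3.553 years

Final answer: 3.553 years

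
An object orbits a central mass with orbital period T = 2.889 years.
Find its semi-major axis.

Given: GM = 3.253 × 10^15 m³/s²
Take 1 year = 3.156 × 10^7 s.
T = 2.889 years = 9.11768 × 10^7 s
GM = 3.253 × 10^15 m³/s²
Kepler's third law: a³ = GM T² / (4π²)
T² = 8.31322 × 10^15 s²
a³ = (3.253 × 10^15) × (8.31322 × 10^15) / (4π²) = 6.85004 × 10^29 m³
a = (a³)^(1/3) = 8.81518 × 10^9 m ≈ 8.815 Gm

Final answer: 8.815 Gm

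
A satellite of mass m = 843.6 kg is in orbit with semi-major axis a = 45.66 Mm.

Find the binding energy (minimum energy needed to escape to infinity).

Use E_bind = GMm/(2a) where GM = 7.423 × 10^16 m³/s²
a = 45.66 Mm = 4.566 × 10^7 m
GM = 7.423 × 10^16 m³/s²
m = 843.6 kg
GMm = 7.423 × 10^16 × 843.6 = 6.26204 × 10^19 m³·kg/s²
2a = 9.132 × 10^7 m
E_bind = GMm/(2a) = 6.85725 × 10^11 J ≈ 685.7 GJ

Final answer: 685.7 GJ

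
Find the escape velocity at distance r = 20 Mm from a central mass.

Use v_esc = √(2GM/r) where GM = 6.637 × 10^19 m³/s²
r = 20 Mm = 2 × 10^7 m
GM = 6.637 × 10^19 m³/s²
2GM/r = 2 × (6.637 × 10^19) / (2 × 10^7) = 6.637 × 10^12 m²/s²
v_esc = √(2GM/r) = 2.57624 × 10^6 m/s ≈ 2576 km/s

Final answer: 2576 km/s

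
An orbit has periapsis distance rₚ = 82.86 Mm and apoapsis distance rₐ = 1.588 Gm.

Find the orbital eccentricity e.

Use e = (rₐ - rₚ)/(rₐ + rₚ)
rₚ = 82.86 Mm = 8.286 × 10^7 m
rₐ = 1.588 Gm = 1.588 × 10^9 m
rₐ − rₚ = 1.50514 × 10^9 m
rₐ + rₚ = 1.67086 × 10^9 m
e = (rₐ − rₚ)/(rₐ + rₚ) = 0.900818

Final answer: e = 0.9008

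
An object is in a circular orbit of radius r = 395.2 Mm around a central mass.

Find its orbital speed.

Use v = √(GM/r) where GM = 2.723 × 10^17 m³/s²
r = 395.2 Mm = 3.952 × 10^8 m
GM = 2.723 × 10^17 m³/s²
GM/r = (2.723 × 10^17) / (3.952 × 10^8) = 6.89018 × 10^8 m²/s²
v = √(GM/r) = 26249.2 m/s ≈ 26.25 km/s

Final answer: 26.25 km/s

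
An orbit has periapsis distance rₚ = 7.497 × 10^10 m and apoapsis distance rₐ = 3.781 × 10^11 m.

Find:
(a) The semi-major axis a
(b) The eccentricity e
rₚ = 7.497 × 10^10 m
rₐ = 3.781 × 10^11 m
(a) a = (rₚ + rₐ)/2 = 2.26535 × 10^11 m ≈ 2.265 × 10^11 m
(b) e = (rₐ − rₚ)/(rₐ + rₚ) = (3.0313 × 10^11) / (4.5307 × 10^11) = 0.669058

Final answer:
(a) a = 2.265 × 10^11 m
(b) e = 0.6691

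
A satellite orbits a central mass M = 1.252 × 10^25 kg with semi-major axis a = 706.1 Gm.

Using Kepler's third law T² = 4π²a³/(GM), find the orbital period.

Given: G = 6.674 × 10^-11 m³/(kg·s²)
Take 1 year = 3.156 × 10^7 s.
M = 1.252 × 10^25 kg
GM = G × M = 6.674 × 10^-11 × 1.252 × 10^25 = 8.35585 × 10^14 m³/s²
a = 706.1 Gm = 7.061 × 10^11 m
a³ = 3.52045 × 10^35 m³
T = 2π √(a³/GM) = 2π √((3.52045 × 10^35) / (8.35585 × 10^14)) = 2π × 2.0526 × 10^10 s
T = 1.28969 × 10^11 s ≈ 4086 years

Final answer: 4086 years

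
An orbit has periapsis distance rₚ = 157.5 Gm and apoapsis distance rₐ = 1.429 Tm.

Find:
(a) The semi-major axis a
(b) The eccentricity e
rₚ = 157.5 Gm = 1.575 × 10^11 m
rₐ = 1.429 Tm = 1.429 × 10^12 m
(a) a = (rₚ + rₐ)/2 = 7.9325 × 10^11 m ≈ 793.2 Gm
(b) e = (rₐ − rₚ)/(rₐ + rₚ) = (1.2715 × 10^12) / (1.5865 × 10^12) = 0.80145

Final answer:
(a) a = 793.2 Gm
(b) e = 0.8014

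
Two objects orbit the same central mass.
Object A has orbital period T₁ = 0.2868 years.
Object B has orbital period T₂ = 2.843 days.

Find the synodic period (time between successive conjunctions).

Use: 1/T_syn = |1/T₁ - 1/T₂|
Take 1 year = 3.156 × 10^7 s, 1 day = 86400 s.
T₁ = 0.2868 years = 9.05141 × 10^6 s
T₂ = 2.843 days = 245635 s
1/T₁ = 1.1048 × 10^-7 s⁻¹
1/T₂ = 4.07108 × 10^-6 s⁻¹
|1/T₁ − 1/T₂| = 3.9606 × 10^-6 s⁻¹
T_syn = 1 / |1/T₁ − 1/T₂| = 252487 s ≈ 2.922 days

Final answer: T_syn = 2.922 days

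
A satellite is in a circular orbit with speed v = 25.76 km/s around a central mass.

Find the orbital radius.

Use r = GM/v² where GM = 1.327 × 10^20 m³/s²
v = 25.76 km/s = 25760 m/s
GM = 1.327 × 10^20 m³/s²
v² = 6.63578 × 10^8 m²/s²
r = GM/v² = (1.327 × 10^20) / (6.63578 × 10^8) = 1.99977 × 10^11 m ≈ 200 Gm

Final answer: 200 Gm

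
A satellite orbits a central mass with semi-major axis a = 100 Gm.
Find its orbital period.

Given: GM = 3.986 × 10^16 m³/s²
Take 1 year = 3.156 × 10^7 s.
a = 100 Gm = 1 × 10^11 m
GM = 3.986 × 10^16 m³/s²
a³ = 1 × 10^33 m³
T = 2π √(a³/GM) = 2π √((1 × 10^33) / (3.986 × 10^16)) = 2π × 1.58391 × 10^8 s
T = 9.95202 × 10^8 s ≈ 31.53 years

Final answer: 31.53 years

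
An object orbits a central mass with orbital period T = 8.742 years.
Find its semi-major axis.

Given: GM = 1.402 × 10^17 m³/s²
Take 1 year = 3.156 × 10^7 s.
T = 8.742 years = 2.75898 × 10^8 s
GM = 1.402 × 10^17 m³/s²
Kepler's third law: a³ = GM T² / (4π²)
T² = 7.61194 × 10^16 s²
a³ = (1.402 × 10^17) × (7.61194 × 10^16) / (4π²) = 2.70324 × 10^32 m³
a = (a³)^(1/3) = 6.46588 × 10^10 m ≈ 64.66 Gm

Final answer: 64.66 Gm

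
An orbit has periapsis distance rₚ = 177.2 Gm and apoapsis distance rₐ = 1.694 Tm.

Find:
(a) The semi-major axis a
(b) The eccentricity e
rₚ = 177.2 Gm = 1.772 × 10^11 m
rₐ = 1.694 Tm = 1.694 × 10^12 m
(a) a = (rₚ + rₐ)/2 = 9.356 × 10^11 m ≈ 935.6 Gm
(b) e = (rₐ − rₚ)/(rₐ + rₚ) = (1.5168 × 10^12) / (1.8712 × 10^12) = 0.810603

Final answer:
(a) a = 935.6 Gm
(b) e = 0.8106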